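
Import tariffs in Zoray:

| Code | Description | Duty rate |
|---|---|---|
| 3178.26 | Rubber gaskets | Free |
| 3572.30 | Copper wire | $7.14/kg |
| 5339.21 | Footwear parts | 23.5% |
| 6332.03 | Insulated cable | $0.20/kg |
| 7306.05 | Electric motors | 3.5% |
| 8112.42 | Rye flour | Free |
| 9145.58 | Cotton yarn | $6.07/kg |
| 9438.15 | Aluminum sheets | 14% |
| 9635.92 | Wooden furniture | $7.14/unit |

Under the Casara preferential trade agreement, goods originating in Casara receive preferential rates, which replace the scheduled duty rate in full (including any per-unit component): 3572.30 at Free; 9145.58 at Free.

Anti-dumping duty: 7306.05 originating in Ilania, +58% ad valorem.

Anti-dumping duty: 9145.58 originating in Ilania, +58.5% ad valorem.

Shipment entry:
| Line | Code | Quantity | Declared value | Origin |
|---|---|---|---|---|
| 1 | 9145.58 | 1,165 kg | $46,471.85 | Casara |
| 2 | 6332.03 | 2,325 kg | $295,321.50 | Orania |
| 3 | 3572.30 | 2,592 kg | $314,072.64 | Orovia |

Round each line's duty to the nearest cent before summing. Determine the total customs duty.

$18,971.88

Line 1 (9145.58, Casara, 1,165 kg, $46,471.85):
Base rate for 9145.58 is $6.07/kg.
Origin Casara qualifies under the Zoray–Casara agreement and 9145.58 is covered: preferential rate Free applies instead.
The additional-duty order on 9145.58 targets Ilania, not Casara; it does not apply.
Duty = $46,471.85 × 0% = $0.00.
Line 2 (6332.03, Orania, 2,325 kg, $295,321.50):
Base rate for 6332.03 is $0.20/kg.
Duty = 2,325 × $0.20 = $465.00.
Line 3 (3572.30, Orovia, 2,592 kg, $314,072.64):
Base rate for 3572.30 is $7.14/kg.
3572.30 has an FTA preferential rate, but origin Orovia is not Casara; base rate stands.
Duty = 2,592 × $7.14 = $18,506.88.
Total = $0.00 + $465.00 + $18,506.88 = $18,971.88.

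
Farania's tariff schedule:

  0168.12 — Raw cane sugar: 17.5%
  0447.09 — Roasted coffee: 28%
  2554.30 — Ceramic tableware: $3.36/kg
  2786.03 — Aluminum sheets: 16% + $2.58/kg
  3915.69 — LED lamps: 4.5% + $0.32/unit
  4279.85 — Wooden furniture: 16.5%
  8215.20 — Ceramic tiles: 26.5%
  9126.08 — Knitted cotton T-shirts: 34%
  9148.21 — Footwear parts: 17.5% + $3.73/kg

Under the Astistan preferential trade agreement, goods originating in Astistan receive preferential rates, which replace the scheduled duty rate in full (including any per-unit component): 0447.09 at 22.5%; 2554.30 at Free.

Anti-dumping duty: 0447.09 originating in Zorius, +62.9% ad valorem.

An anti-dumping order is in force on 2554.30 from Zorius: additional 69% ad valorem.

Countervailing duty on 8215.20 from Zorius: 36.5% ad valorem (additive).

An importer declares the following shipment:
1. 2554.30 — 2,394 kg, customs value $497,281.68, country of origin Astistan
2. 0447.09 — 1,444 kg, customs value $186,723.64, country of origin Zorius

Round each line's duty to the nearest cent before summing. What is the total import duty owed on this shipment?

$169,731.79

Line 1 (2554.30, Astistan, 2,394 kg, $497,281.68):
Base rate for 2554.30 is $3.36/kg.
Origin Astistan qualifies under the Farania–Astistan agreement and 2554.30 is covered: preferential rate Free applies instead.
The additional-duty order on 2554.30 targets Zorius, not Astistan; it does not apply.
Duty = $497,281.68 × 0% = $0.00.
Line 2 (0447.09, Zorius, 1,444 kg, $186,723.64):
Base rate for 0447.09 is 28%.
0447.09 has an FTA preferential rate, but origin Zorius is not Astistan; base rate stands.
Additional duty on 0447.09 from Zorius: +62.9%. Applied ad valorem rate: 28% + 62.9% = 90.9%.
Duty = $186,723.64 × 90.9% = $169,731.79.
Total = $0.00 + $169,731.79 = $169,731.79.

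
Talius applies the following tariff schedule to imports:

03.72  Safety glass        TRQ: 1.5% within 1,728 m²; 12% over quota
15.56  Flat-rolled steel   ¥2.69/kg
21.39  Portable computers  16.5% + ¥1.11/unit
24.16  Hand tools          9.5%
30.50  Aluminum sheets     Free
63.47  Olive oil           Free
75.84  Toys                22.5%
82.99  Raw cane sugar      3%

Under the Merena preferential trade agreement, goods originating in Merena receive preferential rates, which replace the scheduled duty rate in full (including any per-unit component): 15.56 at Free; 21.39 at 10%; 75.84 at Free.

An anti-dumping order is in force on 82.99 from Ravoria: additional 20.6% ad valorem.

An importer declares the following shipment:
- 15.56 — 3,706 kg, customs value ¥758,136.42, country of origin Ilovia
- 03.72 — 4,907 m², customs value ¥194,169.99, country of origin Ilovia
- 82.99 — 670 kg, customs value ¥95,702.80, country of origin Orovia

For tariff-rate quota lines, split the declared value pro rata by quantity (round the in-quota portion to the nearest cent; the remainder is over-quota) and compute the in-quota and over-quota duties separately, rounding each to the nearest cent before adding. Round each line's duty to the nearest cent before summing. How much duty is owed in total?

¥28,961.03

Line 1 (15.56, Ilovia, 3,706 kg, ¥758,136.42):
Base rate for 15.56 is ¥2.69/kg.
15.56 has an FTA preferential rate, but origin Ilovia is not Merena; base rate stands.
Duty = 3,706 × ¥2.69 = ¥9,969.14.
Line 2 (03.72, Ilovia, 4,907 m², ¥194,169.99):
Code 03.72 is under a tariff-rate quota (threshold 1,728 m²). In-quota: 1,728 m² at 1.5%; over-quota: 3,179 m² at 12%.
Pro-rata value split: in-quota = ¥194,169.99 × 1,728/4,907 = ¥68,376.96; over-quota = ¥194,169.99 − ¥68,376.96 = ¥125,793.03.
In-quota duty = ¥68,376.96 × 1.5% = ¥1,025.65. Over-quota duty = ¥125,793.03 × 12% = ¥15,095.16.
Line duty = ¥1,025.65 + ¥15,095.16 = ¥16,120.81.
Line 3 (82.99, Orovia, 670 kg, ¥95,702.80):
Base rate for 82.99 is 3%.
The additional-duty order on 82.99 targets Ravoria, not Orovia; it does not apply.
Duty = ¥95,702.80 × 3% = ¥2,871.08.
Total = ¥9,969.14 + ¥16,120.81 + ¥2,871.08 = ¥28,961.03.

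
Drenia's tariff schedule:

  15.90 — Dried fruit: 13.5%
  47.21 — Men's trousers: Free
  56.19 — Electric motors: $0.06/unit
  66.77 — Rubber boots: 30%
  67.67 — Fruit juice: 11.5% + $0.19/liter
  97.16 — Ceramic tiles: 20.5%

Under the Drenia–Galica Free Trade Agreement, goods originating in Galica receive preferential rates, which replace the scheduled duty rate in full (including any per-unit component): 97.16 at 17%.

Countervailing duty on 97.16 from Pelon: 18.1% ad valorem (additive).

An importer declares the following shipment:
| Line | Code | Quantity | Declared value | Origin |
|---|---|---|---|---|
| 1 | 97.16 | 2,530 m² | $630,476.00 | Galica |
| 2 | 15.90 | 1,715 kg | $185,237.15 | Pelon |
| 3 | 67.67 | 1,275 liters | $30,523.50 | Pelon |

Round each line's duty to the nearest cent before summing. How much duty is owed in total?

$135,940.39

Line 1 (97.16, Galica, 2,530 m², $630,476.00):
Base rate for 97.16 is 20.5%.
Origin Galica qualifies under the Drenia–Galica agreement and 97.16 is covered: preferential rate 17% applies instead.
The additional-duty order on 97.16 targets Pelon, not Galica; it does not apply.
Duty = $630,476.00 × 17% = $107,180.92.
Line 2 (15.90, Pelon, 1,715 kg, $185,237.15):
Base rate for 15.90 is 13.5%.
Duty = $185,237.15 × 13.5% = $25,007.02.
Line 3 (67.67, Pelon, 1,275 liters, $30,523.50):
Base rate for 67.67 is 11.5% + $0.19/liter.
Duty = $30,523.50 × 11.5% + 1,275 × $0.19 = $3,752.45.
Total = $107,180.92 + $25,007.02 + $3,752.45 = $135,940.39.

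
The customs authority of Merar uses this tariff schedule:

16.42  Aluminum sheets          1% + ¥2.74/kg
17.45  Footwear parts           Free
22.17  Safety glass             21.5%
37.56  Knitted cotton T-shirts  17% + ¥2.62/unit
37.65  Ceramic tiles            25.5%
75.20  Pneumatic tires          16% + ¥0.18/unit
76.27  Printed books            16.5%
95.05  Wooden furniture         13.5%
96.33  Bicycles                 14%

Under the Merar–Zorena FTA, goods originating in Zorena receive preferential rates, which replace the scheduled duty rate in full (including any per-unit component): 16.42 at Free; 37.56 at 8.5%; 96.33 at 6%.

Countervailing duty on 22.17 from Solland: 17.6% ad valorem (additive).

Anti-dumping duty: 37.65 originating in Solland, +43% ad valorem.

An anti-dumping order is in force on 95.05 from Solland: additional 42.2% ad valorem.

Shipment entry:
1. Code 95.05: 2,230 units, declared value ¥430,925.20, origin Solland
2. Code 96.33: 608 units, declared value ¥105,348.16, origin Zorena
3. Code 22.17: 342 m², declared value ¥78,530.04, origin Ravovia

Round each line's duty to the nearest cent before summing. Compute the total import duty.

¥263,230.19

Line 1 (95.05, Solland, 2,230 units, ¥430,925.20):
Base rate for 95.05 is 13.5%.
Additional duty on 95.05 from Solland: +42.2%. Applied ad valorem rate: 13.5% + 42.2% = 55.7%.
Duty = ¥430,925.20 × 55.7% = ¥240,025.34.
Line 2 (96.33, Zorena, 608 units, ¥105,348.16):
Base rate for 96.33 is 14%.
Origin Zorena qualifies under the Merar–Zorena agreement and 96.33 is covered: preferential rate 6% applies instead.
Duty = ¥105,348.16 × 6% = ¥6,320.89.
Line 3 (22.17, Ravovia, 342 m², ¥78,530.04):
Base rate for 22.17 is 21.5%.
The additional-duty order on 22.17 targets Solland, not Ravovia; it does not apply.
Duty = ¥78,530.04 × 21.5% = ¥16,883.96.
Total = ¥240,025.34 + ¥6,320.89 + ¥16,883.96 = ¥263,230.19.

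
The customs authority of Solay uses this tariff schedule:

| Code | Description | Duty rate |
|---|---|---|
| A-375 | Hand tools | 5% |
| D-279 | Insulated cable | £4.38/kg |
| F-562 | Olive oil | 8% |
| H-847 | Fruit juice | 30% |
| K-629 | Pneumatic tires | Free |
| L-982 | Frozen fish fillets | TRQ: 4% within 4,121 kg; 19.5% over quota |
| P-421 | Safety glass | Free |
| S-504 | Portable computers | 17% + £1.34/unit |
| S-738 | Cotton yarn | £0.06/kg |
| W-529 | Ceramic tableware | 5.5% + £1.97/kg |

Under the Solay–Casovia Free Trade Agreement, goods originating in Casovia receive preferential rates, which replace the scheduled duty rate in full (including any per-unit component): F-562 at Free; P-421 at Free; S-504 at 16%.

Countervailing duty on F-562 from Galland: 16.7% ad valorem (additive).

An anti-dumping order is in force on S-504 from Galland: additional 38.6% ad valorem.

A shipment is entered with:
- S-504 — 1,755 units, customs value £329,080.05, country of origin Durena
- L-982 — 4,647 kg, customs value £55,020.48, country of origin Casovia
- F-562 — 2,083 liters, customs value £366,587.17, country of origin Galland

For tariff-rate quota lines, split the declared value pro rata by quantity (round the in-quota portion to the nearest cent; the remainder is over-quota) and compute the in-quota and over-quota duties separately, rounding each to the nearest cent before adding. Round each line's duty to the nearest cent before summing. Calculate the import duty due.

£152,008.48

Line 1 (S-504, Durena, 1,755 units, £329,080.05):
Base rate for S-504 is 17% + £1.34/unit.
S-504 has an FTA preferential rate, but origin Durena is not Casovia; base rate stands.
The additional-duty order on S-504 targets Galland, not Durena; it does not apply.
Duty = £329,080.05 × 17% + 1,755 × £1.34 = £58,295.31.
Line 2 (L-982, Casovia, 4,647 kg, £55,020.48):
Code L-982 is under a tariff-rate quota (threshold 4,121 kg). In-quota: 4,121 kg at 4%; over-quota: 526 kg at 19.5%.
Pro-rata value split: in-quota = £55,020.48 × 4,121/4,647 = £48,792.64; over-quota = £55,020.48 − £48,792.64 = £6,227.84.
In-quota duty = £48,792.64 × 4% = £1,951.71. Over-quota duty = £6,227.84 × 19.5% = £1,214.43.
Line duty = £1,951.71 + £1,214.43 = £3,166.14.
Line 3 (F-562, Galland, 2,083 liters, £366,587.17):
Base rate for F-562 is 8%.
F-562 has an FTA preferential rate, but origin Galland is not Casovia; base rate stands.
Additional duty on F-562 from Galland: +16.7%. Applied ad valorem rate: 8% + 16.7% = 24.7%.
Duty = £366,587.17 × 24.7% = £90,547.03.
Total = £58,295.31 + £3,166.14 + £90,547.03 = £152,008.48.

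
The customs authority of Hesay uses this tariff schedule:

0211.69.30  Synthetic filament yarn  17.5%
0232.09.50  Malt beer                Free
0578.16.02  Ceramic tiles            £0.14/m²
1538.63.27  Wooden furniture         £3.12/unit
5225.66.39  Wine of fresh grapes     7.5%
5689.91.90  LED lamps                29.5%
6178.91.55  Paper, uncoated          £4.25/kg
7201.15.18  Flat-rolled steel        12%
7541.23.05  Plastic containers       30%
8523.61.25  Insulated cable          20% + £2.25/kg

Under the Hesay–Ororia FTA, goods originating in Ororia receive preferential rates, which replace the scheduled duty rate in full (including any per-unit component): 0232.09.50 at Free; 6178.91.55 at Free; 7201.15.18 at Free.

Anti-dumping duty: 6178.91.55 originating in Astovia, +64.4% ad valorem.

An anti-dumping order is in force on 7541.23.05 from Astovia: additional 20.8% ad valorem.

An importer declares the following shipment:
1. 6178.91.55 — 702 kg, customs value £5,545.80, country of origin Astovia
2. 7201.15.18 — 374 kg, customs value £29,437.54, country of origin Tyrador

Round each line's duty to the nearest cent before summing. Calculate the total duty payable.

Line 1 (6178.91.55, Astovia, 702 kg, £5,545.80):
Base rate for 6178.91.55 is £4.25/kg.
6178.91.55 has an FTA preferential rate, but origin Astovia is not Ororia; base rate stands.
Additional duty on 6178.91.55 from Astovia: +64.4% ad valorem. Applied ad valorem rate = 64.4%.
Duty = £5,545.80 × 64.4% + 702 × £4.25 = £6,555.00.
Line 2 (7201.15.18, Tyrador, 374 kg, £29,437.54):
Base rate for 7201.15.18 is 12%.
7201.15.18 has an FTA preferential rate, but origin Tyrador is not Ororia; base rate stands.
Duty = £29,437.54 × 12% = £3,532.50.
Total = £6,555.00 + £3,532.50 = £10,087.50.

£10,087.50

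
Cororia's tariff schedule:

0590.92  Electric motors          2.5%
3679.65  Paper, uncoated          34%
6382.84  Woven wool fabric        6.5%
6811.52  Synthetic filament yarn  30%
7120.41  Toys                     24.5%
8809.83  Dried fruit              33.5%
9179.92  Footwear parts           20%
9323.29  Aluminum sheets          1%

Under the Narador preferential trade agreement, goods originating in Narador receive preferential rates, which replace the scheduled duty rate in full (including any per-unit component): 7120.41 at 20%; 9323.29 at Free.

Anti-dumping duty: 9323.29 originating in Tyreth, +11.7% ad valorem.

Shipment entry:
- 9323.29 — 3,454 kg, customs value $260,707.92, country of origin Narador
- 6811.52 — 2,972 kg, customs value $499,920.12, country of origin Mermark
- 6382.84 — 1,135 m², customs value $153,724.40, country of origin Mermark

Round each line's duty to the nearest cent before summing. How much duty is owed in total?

$159,968.13

Line 1 (9323.29, Narador, 3,454 kg, $260,707.92):
Base rate for 9323.29 is 1%.
Origin Narador qualifies under the Cororia–Narador agreement and 9323.29 is covered: preferential rate Free applies instead.
The additional-duty order on 9323.29 targets Tyreth, not Narador; it does not apply.
Duty = $260,707.92 × 0% = $0.00.
Line 2 (6811.52, Mermark, 2,972 kg, $499,920.12):
Base rate for 6811.52 is 30%.
Duty = $499,920.12 × 30% = $149,976.04.
Line 3 (6382.84, Mermark, 1,135 m², $153,724.40):
Base rate for 6382.84 is 6.5%.
Duty = $153,724.40 × 6.5% = $9,992.09.
Total = $0.00 + $149,976.04 + $9,992.09 = $159,968.13.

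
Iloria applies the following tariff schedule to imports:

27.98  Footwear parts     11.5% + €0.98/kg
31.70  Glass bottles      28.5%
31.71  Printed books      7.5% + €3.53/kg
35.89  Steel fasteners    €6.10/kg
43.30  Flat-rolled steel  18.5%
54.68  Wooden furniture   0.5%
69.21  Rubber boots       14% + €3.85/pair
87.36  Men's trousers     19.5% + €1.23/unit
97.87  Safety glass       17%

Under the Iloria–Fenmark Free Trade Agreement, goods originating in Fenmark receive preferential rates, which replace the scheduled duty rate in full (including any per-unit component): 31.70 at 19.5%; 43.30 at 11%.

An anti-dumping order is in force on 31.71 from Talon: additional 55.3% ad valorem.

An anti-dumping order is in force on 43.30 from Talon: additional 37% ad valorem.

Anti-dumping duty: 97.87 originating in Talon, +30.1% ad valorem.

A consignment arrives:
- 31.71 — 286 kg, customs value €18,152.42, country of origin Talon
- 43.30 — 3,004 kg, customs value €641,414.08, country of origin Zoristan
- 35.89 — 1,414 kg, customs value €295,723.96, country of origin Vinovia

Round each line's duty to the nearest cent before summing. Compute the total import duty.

€139,696.30

Line 1 (31.71, Talon, 286 kg, €18,152.42):
Base rate for 31.71 is 7.5% + €3.53/kg.
Additional duty on 31.71 from Talon: +55.3%. Applied ad valorem rate: 7.5% + 55.3% = 62.8%.
Duty = €18,152.42 × 62.8% + 286 × €3.53 = €12,409.30.
Line 2 (43.30, Zoristan, 3,004 kg, €641,414.08):
Base rate for 43.30 is 18.5%.
43.30 has an FTA preferential rate, but origin Zoristan is not Fenmark; base rate stands.
The additional-duty order on 43.30 targets Talon, not Zoristan; it does not apply.
Duty = €641,414.08 × 18.5% = €118,661.60.
Line 3 (35.89, Vinovia, 1,414 kg, €295,723.96):
Base rate for 35.89 is €6.10/kg.
Duty = 1,414 × €6.10 = €8,625.40.
Total = €12,409.30 + €118,661.60 + €8,625.40 = €139,696.30.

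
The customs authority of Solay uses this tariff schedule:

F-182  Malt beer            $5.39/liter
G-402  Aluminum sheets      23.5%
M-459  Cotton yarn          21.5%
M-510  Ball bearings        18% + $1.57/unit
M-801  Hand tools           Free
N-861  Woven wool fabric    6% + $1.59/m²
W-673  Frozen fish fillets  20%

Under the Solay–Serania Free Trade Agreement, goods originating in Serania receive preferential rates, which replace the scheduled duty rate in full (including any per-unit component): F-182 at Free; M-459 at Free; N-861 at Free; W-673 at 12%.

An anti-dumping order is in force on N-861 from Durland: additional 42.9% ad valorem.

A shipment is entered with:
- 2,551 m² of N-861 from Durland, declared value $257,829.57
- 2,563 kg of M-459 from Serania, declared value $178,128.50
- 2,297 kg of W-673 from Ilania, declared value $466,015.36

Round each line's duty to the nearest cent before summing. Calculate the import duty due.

Line 1 (N-861, Durland, 2,551 m², $257,829.57):
Base rate for N-861 is 6% + $1.59/m².
N-861 has an FTA preferential rate, but origin Durland is not Serania; base rate stands.
Additional duty on N-861 from Durland: +42.9%. Applied ad valorem rate: 6% + 42.9% = 48.9%.
Duty = $257,829.57 × 48.9% + 2,551 × $1.59 = $130,134.75.
Line 2 (M-459, Serania, 2,563 kg, $178,128.50):
Base rate for M-459 is 21.5%.
Origin Serania qualifies under the Solay–Serania agreement and M-459 is covered: preferential rate Free applies instead.
Duty = $178,128.50 × 0% = $0.00.
Line 3 (W-673, Ilania, 2,297 kg, $466,015.36):
Base rate for W-673 is 20%.
W-673 has an FTA preferential rate, but origin Ilania is not Serania; base rate stands.
Duty = $466,015.36 × 20% = $93,203.07.
Total = $130,134.75 + $0.00 + $93,203.07 = $223,337.82.

$223,337.82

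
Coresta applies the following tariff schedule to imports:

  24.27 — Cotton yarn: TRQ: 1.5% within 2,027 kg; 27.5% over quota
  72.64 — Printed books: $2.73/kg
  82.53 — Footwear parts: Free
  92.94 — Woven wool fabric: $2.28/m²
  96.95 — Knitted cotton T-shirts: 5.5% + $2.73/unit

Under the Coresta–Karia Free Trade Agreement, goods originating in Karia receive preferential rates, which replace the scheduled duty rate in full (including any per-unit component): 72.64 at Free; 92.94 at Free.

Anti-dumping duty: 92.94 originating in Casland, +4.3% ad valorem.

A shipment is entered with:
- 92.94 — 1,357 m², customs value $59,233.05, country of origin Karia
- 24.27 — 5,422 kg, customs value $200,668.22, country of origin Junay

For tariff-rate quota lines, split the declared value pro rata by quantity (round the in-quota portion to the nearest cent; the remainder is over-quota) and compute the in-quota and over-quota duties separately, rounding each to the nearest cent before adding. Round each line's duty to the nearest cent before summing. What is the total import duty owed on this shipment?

$35,678.75

Line 1 (92.94, Karia, 1,357 m², $59,233.05):
Base rate for 92.94 is $2.28/m².
Origin Karia qualifies under the Coresta–Karia agreement and 92.94 is covered: preferential rate Free applies instead.
The additional-duty order on 92.94 targets Casland, not Karia; it does not apply.
Duty = $59,233.05 × 0% = $0.00.
Line 2 (24.27, Junay, 5,422 kg, $200,668.22):
Code 24.27 is under a tariff-rate quota (threshold 2,027 kg). In-quota: 2,027 kg at 1.5%; over-quota: 3,395 kg at 27.5%.
Pro-rata value split: in-quota = $200,668.22 × 2,027/5,422 = $75,019.27; over-quota = $200,668.22 − $75,019.27 = $125,648.95.
In-quota duty = $75,019.27 × 1.5% = $1,125.29. Over-quota duty = $125,648.95 × 27.5% = $34,553.46.
Line duty = $1,125.29 + $34,553.46 = $35,678.75.
Total = $0.00 + $35,678.75 = $35,678.75.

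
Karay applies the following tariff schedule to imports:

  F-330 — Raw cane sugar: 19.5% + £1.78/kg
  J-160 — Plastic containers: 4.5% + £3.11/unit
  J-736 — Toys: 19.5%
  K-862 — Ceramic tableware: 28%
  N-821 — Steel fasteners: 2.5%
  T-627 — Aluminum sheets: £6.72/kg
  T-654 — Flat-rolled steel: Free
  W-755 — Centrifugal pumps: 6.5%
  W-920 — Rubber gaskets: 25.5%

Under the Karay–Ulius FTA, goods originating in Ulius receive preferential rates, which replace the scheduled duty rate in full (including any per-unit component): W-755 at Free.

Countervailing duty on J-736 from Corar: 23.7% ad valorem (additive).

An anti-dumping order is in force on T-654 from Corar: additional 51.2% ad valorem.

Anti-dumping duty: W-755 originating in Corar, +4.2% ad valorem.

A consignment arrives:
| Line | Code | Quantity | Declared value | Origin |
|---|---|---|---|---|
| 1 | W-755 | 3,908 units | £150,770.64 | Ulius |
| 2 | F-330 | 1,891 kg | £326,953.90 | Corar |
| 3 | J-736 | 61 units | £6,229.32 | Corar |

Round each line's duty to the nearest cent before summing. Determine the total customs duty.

£69,813.06

Line 1 (W-755, Ulius, 3,908 units, £150,770.64):
Base rate for W-755 is 6.5%.
Origin Ulius qualifies under the Karay–Ulius agreement and W-755 is covered: preferential rate Free applies instead.
The additional-duty order on W-755 targets Corar, not Ulius; it does not apply.
Duty = £150,770.64 × 0% = £0.00.
Line 2 (F-330, Corar, 1,891 kg, £326,953.90):
Base rate for F-330 is 19.5% + £1.78/kg.
Duty = £326,953.90 × 19.5% + 1,891 × £1.78 = £67,121.99.
Line 3 (J-736, Corar, 61 units, £6,229.32):
Base rate for J-736 is 19.5%.
Additional duty on J-736 from Corar: +23.7%. Applied ad valorem rate: 19.5% + 23.7% = 43.2%.
Duty = £6,229.32 × 43.2% = £2,691.07.
Total = £0.00 + £67,121.99 + £2,691.07 = £69,813.06.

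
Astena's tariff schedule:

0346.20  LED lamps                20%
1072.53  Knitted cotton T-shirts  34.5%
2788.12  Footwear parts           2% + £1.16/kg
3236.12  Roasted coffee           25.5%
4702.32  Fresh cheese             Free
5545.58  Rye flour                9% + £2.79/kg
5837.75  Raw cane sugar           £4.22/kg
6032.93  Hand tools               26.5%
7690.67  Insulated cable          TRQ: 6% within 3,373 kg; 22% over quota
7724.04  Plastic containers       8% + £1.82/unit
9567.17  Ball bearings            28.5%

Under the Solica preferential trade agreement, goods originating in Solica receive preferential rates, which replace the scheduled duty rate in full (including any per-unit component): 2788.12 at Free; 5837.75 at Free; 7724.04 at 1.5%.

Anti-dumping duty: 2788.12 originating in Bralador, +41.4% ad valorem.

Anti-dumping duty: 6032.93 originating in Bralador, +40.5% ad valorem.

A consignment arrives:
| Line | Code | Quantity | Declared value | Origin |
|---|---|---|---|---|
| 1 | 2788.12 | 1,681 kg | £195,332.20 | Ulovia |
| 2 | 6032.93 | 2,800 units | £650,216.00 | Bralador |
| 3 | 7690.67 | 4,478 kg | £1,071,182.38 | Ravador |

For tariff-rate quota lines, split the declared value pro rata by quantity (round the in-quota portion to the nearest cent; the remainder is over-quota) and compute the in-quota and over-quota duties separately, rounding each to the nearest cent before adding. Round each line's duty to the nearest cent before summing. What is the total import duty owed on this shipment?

Line 1 (2788.12, Ulovia, 1,681 kg, £195,332.20):
Base rate for 2788.12 is 2% + £1.16/kg.
2788.12 has an FTA preferential rate, but origin Ulovia is not Solica; base rate stands.
The additional-duty order on 2788.12 targets Bralador, not Ulovia; it does not apply.
Duty = £195,332.20 × 2% + 1,681 × £1.16 = £5,856.60.
Line 2 (6032.93, Bralador, 2,800 units, £650,216.00):
Base rate for 6032.93 is 26.5%.
Additional duty on 6032.93 from Bralador: +40.5%. Applied ad valorem rate: 26.5% + 40.5% = 67%.
Duty = £650,216.00 × 67% = £435,644.72.
Line 3 (7690.67, Ravador, 4,478 kg, £1,071,182.38):
Code 7690.67 is under a tariff-rate quota (threshold 3,373 kg). In-quota: 3,373 kg at 6%; over-quota: 1,105 kg at 22%.
Pro-rata value split: in-quota = £1,071,182.38 × 3,373/4,478 = £806,855.33; over-quota = £1,071,182.38 − £806,855.33 = £264,327.05.
In-quota duty = £806,855.33 × 6% = £48,411.32. Over-quota duty = £264,327.05 × 22% = £58,151.95.
Line duty = £48,411.32 + £58,151.95 = £106,563.27.
Total = £5,856.60 + £435,644.72 + £106,563.27 = £548,064.59.

£548,064.59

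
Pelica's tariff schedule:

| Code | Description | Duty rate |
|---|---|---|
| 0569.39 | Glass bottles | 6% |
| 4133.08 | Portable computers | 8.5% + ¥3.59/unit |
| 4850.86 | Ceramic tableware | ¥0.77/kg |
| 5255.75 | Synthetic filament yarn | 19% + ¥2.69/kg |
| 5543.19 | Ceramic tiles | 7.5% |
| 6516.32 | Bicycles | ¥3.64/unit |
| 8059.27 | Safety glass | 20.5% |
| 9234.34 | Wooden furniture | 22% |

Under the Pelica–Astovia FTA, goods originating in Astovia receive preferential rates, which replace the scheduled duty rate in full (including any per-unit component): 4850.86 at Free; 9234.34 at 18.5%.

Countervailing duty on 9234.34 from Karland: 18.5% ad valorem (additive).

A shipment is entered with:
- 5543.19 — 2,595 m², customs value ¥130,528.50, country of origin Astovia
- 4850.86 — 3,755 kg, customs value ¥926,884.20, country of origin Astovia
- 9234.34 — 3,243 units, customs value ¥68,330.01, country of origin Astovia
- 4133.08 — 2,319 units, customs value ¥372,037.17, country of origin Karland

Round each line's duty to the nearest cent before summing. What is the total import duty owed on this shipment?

¥62,379.06

Line 1 (5543.19, Astovia, 2,595 m², ¥130,528.50):
Base rate for 5543.19 is 7.5%.
Origin Astovia is the FTA partner but 5543.19 is not on the preference list; base rate stands.
Duty = ¥130,528.50 × 7.5% = ¥9,789.64.
Line 2 (4850.86, Astovia, 3,755 kg, ¥926,884.20):
Base rate for 4850.86 is ¥0.77/kg.
Origin Astovia qualifies under the Pelica–Astovia agreement and 4850.86 is covered: preferential rate Free applies instead.
Duty = ¥926,884.20 × 0% = ¥0.00.
Line 3 (9234.34, Astovia, 3,243 units, ¥68,330.01):
Base rate for 9234.34 is 22%.
Origin Astovia qualifies under the Pelica–Astovia agreement and 9234.34 is covered: preferential rate 18.5% applies instead.
The additional-duty order on 9234.34 targets Karland, not Astovia; it does not apply.
Duty = ¥68,330.01 × 18.5% = ¥12,641.05.
Line 4 (4133.08, Karland, 2,319 units, ¥372,037.17):
Base rate for 4133.08 is 8.5% + ¥3.59/unit.
Duty = ¥372,037.17 × 8.5% + 2,319 × ¥3.59 = ¥39,948.37.
Total = ¥9,789.64 + ¥0.00 + ¥12,641.05 + ¥39,948.37 = ¥62,379.06.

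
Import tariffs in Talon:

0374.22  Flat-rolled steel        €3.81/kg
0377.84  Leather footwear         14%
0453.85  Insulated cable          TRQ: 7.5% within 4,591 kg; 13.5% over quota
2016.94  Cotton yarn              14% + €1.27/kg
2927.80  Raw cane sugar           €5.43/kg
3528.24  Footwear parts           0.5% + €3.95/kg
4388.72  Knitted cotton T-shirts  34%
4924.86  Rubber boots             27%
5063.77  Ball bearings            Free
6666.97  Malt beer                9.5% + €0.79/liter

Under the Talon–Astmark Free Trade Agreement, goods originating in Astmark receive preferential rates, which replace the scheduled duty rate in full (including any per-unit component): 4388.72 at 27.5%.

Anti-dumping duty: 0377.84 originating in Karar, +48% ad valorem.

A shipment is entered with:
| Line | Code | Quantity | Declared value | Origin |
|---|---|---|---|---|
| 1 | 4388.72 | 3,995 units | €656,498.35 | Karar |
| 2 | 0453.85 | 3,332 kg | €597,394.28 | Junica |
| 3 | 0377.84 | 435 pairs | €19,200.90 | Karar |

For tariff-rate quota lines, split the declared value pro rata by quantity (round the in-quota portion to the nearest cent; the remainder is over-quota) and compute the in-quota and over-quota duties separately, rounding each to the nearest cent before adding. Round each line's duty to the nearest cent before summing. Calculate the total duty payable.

Line 1 (4388.72, Karar, 3,995 units, €656,498.35):
Base rate for 4388.72 is 34%.
4388.72 has an FTA preferential rate, but origin Karar is not Astmark; base rate stands.
Duty = €656,498.35 × 34% = €223,209.44.
Line 2 (0453.85, Junica, 3,332 kg, €597,394.28):
Code 0453.85 is under a tariff-rate quota (threshold 4,591 kg). Quantity 3,332 kg is within the quota, so the in-quota rate 7.5% applies to the full value.
Duty = €597,394.28 × 7.5% = €44,804.57.
Line 3 (0377.84, Karar, 435 pairs, €19,200.90):
Base rate for 0377.84 is 14%.
Additional duty on 0377.84 from Karar: +48%. Applied ad valorem rate: 14% + 48% = 62%.
Duty = €19,200.90 × 62% = €11,904.56.
Total = €223,209.44 + €44,804.57 + €11,904.56 = €279,918.57.

€279,918.57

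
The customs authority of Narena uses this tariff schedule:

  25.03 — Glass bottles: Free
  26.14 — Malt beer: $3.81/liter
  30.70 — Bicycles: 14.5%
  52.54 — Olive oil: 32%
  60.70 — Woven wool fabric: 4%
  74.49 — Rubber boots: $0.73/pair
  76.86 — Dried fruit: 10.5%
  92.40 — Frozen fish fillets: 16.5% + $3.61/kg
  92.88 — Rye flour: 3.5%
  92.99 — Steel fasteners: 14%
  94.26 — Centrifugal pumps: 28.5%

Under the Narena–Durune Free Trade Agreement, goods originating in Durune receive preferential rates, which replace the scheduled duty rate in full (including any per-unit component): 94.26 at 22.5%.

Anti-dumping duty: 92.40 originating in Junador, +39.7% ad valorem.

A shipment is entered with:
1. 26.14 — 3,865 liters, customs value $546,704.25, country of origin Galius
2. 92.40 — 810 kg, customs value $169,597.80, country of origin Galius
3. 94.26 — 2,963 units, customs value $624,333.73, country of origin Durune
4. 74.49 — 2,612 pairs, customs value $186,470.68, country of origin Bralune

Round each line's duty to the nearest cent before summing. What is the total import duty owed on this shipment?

Line 1 (26.14, Galius, 3,865 liters, $546,704.25):
Base rate for 26.14 is $3.81/liter.
Duty = 3,865 × $3.81 = $14,725.65.
Line 2 (92.40, Galius, 810 kg, $169,597.80):
Base rate for 92.40 is 16.5% + $3.61/kg.
The additional-duty order on 92.40 targets Junador, not Galius; it does not apply.
Duty = $169,597.80 × 16.5% + 810 × $3.61 = $30,907.74.
Line 3 (94.26, Durune, 2,963 units, $624,333.73):
Base rate for 94.26 is 28.5%.
Origin Durune qualifies under the Narena–Durune agreement and 94.26 is covered: preferential rate 22.5% applies instead.
Duty = $624,333.73 × 22.5% = $140,475.09.
Line 4 (74.49, Bralune, 2,612 pairs, $186,470.68):
Base rate for 74.49 is $0.73/pair.
Duty = 2,612 × $0.73 = $1,906.76.
Total = $14,725.65 + $30,907.74 + $140,475.09 + $1,906.76 = $188,015.24.

$188,015.24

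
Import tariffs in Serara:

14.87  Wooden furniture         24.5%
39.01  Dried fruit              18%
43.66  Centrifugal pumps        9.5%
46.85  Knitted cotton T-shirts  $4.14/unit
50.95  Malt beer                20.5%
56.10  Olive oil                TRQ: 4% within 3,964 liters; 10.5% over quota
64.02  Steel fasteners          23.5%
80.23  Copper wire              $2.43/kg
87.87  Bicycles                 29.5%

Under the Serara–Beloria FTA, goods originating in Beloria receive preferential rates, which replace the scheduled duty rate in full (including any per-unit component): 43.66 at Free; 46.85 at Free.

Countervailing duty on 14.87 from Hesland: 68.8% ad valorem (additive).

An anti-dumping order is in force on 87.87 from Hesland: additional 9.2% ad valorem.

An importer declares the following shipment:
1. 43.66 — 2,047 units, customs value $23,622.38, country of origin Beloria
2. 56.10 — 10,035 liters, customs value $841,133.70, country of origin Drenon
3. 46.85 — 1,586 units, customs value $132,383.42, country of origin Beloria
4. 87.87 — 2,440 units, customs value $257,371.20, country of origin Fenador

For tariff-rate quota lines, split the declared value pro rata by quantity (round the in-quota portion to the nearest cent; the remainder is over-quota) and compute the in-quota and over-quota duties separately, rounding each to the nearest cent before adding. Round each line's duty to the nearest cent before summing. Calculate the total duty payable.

$142,646.48

Line 1 (43.66, Beloria, 2,047 units, $23,622.38):
Base rate for 43.66 is 9.5%.
Origin Beloria qualifies under the Serara–Beloria agreement and 43.66 is covered: preferential rate Free applies instead.
Duty = $23,622.38 × 0% = $0.00.
Line 2 (56.10, Drenon, 10,035 liters, $841,133.70):
Code 56.10 is under a tariff-rate quota (threshold 3,964 liters). In-quota: 3,964 liters at 4%; over-quota: 6,071 liters at 10.5%.
Pro-rata value split: in-quota = $841,133.70 × 3,964/10,035 = $332,262.48; over-quota = $841,133.70 − $332,262.48 = $508,871.22.
In-quota duty = $332,262.48 × 4% = $13,290.50. Over-quota duty = $508,871.22 × 10.5% = $53,431.48.
Line duty = $13,290.50 + $53,431.48 = $66,721.98.
Line 3 (46.85, Beloria, 1,586 units, $132,383.42):
Base rate for 46.85 is $4.14/unit.
Origin Beloria qualifies under the Serara–Beloria agreement and 46.85 is covered: preferential rate Free applies instead.
Duty = $132,383.42 × 0% = $0.00.
Line 4 (87.87, Fenador, 2,440 units, $257,371.20):
Base rate for 87.87 is 29.5%.
The additional-duty order on 87.87 targets Hesland, not Fenador; it does not apply.
Duty = $257,371.20 × 29.5% = $75,924.50.
Total = $0.00 + $66,721.98 + $0.00 + $75,924.50 = $142,646.48.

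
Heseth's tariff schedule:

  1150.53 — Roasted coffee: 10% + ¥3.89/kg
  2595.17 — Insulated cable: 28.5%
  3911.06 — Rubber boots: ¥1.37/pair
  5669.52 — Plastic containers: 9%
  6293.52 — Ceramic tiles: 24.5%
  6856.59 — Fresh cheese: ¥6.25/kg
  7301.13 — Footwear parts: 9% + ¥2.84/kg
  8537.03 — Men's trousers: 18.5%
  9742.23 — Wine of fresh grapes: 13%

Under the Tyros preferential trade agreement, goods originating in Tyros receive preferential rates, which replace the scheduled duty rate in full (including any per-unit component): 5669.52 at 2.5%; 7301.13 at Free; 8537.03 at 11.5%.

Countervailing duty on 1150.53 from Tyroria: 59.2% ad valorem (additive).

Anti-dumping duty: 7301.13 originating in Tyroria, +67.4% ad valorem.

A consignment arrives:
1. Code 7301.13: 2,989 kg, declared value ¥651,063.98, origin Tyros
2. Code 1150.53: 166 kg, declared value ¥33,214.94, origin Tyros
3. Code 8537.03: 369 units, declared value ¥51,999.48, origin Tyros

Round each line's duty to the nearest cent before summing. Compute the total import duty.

Line 1 (7301.13, Tyros, 2,989 kg, ¥651,063.98):
Base rate for 7301.13 is 9% + ¥2.84/kg.
Origin Tyros qualifies under the Heseth–Tyros agreement and 7301.13 is covered: preferential rate Free applies instead.
The additional-duty order on 7301.13 targets Tyroria, not Tyros; it does not apply.
Duty = ¥651,063.98 × 0% = ¥0.00.
Line 2 (1150.53, Tyros, 166 kg, ¥33,214.94):
Base rate for 1150.53 is 10% + ¥3.89/kg.
Origin Tyros is the FTA partner but 1150.53 is not on the preference list; base rate stands.
The additional-duty order on 1150.53 targets Tyroria, not Tyros; it does not apply.
Duty = ¥33,214.94 × 10% + 166 × ¥3.89 = ¥3,967.23.
Line 3 (8537.03, Tyros, 369 units, ¥51,999.48):
Base rate for 8537.03 is 18.5%.
Origin Tyros qualifies under the Heseth–Tyros agreement and 8537.03 is covered: preferential rate 11.5% applies instead.
Duty = ¥51,999.48 × 11.5% = ¥5,979.94.
Total = ¥0.00 + ¥3,967.23 + ¥5,979.94 = ¥9,947.17.

¥9,947.17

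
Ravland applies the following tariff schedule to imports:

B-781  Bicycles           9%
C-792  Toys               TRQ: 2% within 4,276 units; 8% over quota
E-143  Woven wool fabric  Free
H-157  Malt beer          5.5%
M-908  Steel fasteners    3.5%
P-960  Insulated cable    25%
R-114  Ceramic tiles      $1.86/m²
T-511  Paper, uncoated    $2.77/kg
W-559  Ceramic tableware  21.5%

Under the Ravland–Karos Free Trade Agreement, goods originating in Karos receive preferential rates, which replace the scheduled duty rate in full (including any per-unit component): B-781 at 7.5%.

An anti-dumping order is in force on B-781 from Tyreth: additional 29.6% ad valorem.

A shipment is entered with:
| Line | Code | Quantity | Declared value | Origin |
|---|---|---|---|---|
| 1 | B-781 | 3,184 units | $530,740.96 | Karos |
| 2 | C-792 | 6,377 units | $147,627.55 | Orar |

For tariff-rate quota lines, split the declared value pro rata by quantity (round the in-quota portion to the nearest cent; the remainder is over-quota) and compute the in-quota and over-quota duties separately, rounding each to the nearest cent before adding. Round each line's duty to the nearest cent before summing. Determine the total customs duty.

Line 1 (B-781, Karos, 3,184 units, $530,740.96):
Base rate for B-781 is 9%.
Origin Karos qualifies under the Ravland–Karos agreement and B-781 is covered: preferential rate 7.5% applies instead.
The additional-duty order on B-781 targets Tyreth, not Karos; it does not apply.
Duty = $530,740.96 × 7.5% = $39,805.57.
Line 2 (C-792, Orar, 6,377 units, $147,627.55):
Code C-792 is under a tariff-rate quota (threshold 4,276 units). In-quota: 4,276 units at 2%; over-quota: 2,101 units at 8%.
Pro-rata value split: in-quota = $147,627.55 × 4,276/6,377 = $98,989.40; over-quota = $147,627.55 − $98,989.40 = $48,638.15.
In-quota duty = $98,989.40 × 2% = $1,979.79. Over-quota duty = $48,638.15 × 8% = $3,891.05.
Line duty = $1,979.79 + $3,891.05 = $5,870.84.
Total = $39,805.57 + $5,870.84 = $45,676.41.

$45,676.41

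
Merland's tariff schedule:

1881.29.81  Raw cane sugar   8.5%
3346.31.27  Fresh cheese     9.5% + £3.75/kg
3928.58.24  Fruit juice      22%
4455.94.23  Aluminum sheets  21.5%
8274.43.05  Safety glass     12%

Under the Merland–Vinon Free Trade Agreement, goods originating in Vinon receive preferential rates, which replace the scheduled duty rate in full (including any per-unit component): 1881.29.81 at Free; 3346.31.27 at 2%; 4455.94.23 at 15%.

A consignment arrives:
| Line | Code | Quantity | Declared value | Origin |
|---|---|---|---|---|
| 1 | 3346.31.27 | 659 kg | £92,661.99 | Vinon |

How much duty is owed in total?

Line 1 (3346.31.27, Vinon, 659 kg, £92,661.99):
Base rate for 3346.31.27 is 9.5% + £3.75/kg.
Origin Vinon qualifies under the Merland–Vinon agreement and 3346.31.27 is covered: preferential rate 2% applies instead.
Duty = £92,661.99 × 2% = £1,853.24.

£1,853.24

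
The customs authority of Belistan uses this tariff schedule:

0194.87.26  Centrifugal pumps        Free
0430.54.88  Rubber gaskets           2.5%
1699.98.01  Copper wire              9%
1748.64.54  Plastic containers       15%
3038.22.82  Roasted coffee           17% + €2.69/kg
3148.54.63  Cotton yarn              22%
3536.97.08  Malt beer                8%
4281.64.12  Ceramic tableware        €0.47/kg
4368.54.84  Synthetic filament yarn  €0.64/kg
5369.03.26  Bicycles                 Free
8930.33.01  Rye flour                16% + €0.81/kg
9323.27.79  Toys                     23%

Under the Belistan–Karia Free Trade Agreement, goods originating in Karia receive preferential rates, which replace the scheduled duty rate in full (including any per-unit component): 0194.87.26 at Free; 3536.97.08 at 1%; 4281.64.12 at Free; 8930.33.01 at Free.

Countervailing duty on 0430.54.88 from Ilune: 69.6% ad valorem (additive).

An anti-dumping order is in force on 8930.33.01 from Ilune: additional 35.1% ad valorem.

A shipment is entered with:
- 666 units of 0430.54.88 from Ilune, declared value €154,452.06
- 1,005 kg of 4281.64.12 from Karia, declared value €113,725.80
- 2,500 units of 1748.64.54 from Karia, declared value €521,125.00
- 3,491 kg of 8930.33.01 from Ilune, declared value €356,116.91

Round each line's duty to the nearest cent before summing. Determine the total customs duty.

Line 1 (0430.54.88, Ilune, 666 units, €154,452.06):
Base rate for 0430.54.88 is 2.5%.
Additional duty on 0430.54.88 from Ilune: +69.6%. Applied ad valorem rate: 2.5% + 69.6% = 72.1%.
Duty = €154,452.06 × 72.1% = €111,359.94.
Line 2 (4281.64.12, Karia, 1,005 kg, €113,725.80):
Base rate for 4281.64.12 is €0.47/kg.
Origin Karia qualifies under the Belistan–Karia agreement and 4281.64.12 is covered: preferential rate Free applies instead.
Duty = €113,725.80 × 0% = €0.00.
Line 3 (1748.64.54, Karia, 2,500 units, €521,125.00):
Base rate for 1748.64.54 is 15%.
Origin Karia is the FTA partner but 1748.64.54 is not on the preference list; base rate stands.
Duty = €521,125.00 × 15% = €78,168.75.
Line 4 (8930.33.01, Ilune, 3,491 kg, €356,116.91):
Base rate for 8930.33.01 is 16% + €0.81/kg.
8930.33.01 has an FTA preferential rate, but origin Ilune is not Karia; base rate stands.
Additional duty on 8930.33.01 from Ilune: +35.1%. Applied ad valorem rate: 16% + 35.1% = 51.1%.
Duty = €356,116.91 × 51.1% + 3,491 × €0.81 = €184,803.45.
Total = €111,359.94 + €0.00 + €78,168.75 + €184,803.45 = €374,332.14.

€374,332.14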